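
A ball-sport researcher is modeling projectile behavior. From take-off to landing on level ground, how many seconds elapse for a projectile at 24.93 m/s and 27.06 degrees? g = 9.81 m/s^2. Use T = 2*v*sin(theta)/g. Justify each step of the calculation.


T = 2*v*sin(theta)/g
sin(theta) = sin(27.06 deg) = 0.4549
T = 2*24.93*0.4549 / 9.81
T = 22.6825 / 9.81 = 2.3122 s

2.3122 s


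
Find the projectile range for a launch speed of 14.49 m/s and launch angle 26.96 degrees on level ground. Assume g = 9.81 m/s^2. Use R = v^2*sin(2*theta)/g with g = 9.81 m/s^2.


R = v^2 * sin(2*theta) / g
Convert angle to radians: theta = 26.96 deg = 0.4705 rad
sin(2*theta) = sin(0.9411) = 0.8082
R = 14.49^2 * 0.8082 / 9.81
R = 209.9601 * 0.8082 / 9.81 = 17.2975 m

17.2975 m


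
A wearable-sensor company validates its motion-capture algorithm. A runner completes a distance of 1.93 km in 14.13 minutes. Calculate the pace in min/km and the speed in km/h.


Pace = time / distance = 14.13 min / 1.93 km = 7.3212 min/km
Speed = distance / time_in_hours = 1.93 / 0.2355 hr
Speed = 8.1953 km/h

7.3212 min/km, 8.1953 km/h


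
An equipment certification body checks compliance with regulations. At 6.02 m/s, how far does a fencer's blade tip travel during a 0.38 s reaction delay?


d = v * t
d = 6.02 * 0.38
d = 2.2876 m

2.2876 m


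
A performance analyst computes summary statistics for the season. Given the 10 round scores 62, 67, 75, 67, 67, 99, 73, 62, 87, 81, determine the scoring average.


Average = sum / n
Sum = 740
Average = 740 / 10 = 74

74


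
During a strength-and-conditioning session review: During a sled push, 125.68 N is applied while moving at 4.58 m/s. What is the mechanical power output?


P = F * v
P = 125.68 * 4.58
P = 575.6144 W

575.6144 W


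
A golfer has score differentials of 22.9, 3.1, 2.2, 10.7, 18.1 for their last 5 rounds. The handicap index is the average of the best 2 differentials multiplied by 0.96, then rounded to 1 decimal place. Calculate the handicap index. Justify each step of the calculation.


All differentials: 22.9, 3.1, 2.2, 10.7, 18.1
Sorted: 2.2, 3.1, 10.7, 18.1, 22.9
Best 2: 2.2, 3.1
Average of best = 5.3 / 2 = 2.65
Raw index = 2.65 * 0.96 = 2.544
Handicap index = round(2.544, 1) = 2.5

2.5


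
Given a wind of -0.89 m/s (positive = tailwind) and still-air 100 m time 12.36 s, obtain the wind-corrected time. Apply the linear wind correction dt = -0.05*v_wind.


dt = -0.05 * v_wind = -0.05 * -0.89 = 0.0445 s
t_corrected = t_still + dt = 12.36 + (0.0445)
t_corrected = 12.4045 s

12.4045 s


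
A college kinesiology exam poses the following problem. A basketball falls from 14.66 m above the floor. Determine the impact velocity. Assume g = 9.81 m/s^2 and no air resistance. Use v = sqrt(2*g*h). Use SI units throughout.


v = sqrt(2 * g * h)
v = sqrt(2 * 9.81 * 14.66)
v = sqrt(287.6292) = 16.9596 m/s

16.9596 m/s


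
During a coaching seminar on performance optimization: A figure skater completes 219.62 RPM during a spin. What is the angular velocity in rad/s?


omega = RPM * 2 * pi / 60
omega = 219.62 * 2 * 3.14159 / 60
omega = 1379.9132 / 60 = 22.9986 rad/s

22.9986 rad/s


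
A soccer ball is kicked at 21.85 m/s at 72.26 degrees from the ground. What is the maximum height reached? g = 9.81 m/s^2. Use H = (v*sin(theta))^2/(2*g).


H = (v*sin(theta))^2 / (2*g)
vy = v*sin(theta) = 21.85 * sin(72.26 deg) = 20.811 m/s
H = vy^2 / (2*g) = 433.0982 / (2*9.81)
H = 433.0982 / 19.62 = 22.0743 m

22.0743 m


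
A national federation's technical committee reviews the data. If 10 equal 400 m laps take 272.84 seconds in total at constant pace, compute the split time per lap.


Split time = total_time / n_laps = 272.84 / 10
Split time = 27.284 s per lap

27.284 s


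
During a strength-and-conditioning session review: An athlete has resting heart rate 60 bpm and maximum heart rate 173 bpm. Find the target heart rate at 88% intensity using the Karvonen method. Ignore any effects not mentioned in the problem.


Target = HRrest + pct*(HRmax - HRrest)
Heart rate reserve = HRmax - HRrest = 173 - 60 = 113 bpm
Fraction = 88% = 0.88
Target = 60 + 0.88 * 113
Target = 60 + 99.44 = 159.44 bpm

159.44 bpm


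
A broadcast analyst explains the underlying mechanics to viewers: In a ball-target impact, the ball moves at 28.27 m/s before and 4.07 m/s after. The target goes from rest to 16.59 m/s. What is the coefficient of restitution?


e = (v2_after - v1_after) / (v1_before - v2_before)
Numerator = 16.59 - 4.07 = 12.52
Denominator = 28.27 - 0 = 28.27
e = 12.52 / 28.27 = 0.4429

0.4429


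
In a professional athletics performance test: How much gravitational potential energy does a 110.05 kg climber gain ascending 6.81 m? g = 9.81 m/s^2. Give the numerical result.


PE = m * g * h
PE = 110.05 * 9.81 * 6.81
PE = 1079.5905 * 6.81 = 7352.0113 J

7352.0113 J


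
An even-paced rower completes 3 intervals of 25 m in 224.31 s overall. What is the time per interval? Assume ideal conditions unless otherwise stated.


Split time = total_time / n_laps = 224.31 / 3
Split time = 74.77 s per lap

74.77 s


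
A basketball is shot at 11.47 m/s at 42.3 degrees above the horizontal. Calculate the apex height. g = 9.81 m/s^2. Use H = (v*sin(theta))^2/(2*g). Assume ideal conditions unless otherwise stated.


H = (v*sin(theta))^2 / (2*g)
vy = v*sin(theta) = 11.47 * sin(42.3 deg) = 7.7195 m/s
H = vy^2 / (2*g) = 59.59 / (2*9.81)
H = 59.59 / 19.62 = 3.0372 m

3.0372 m


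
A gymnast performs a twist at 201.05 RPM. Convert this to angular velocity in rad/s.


omega = RPM * 2 * pi / 60
omega = 201.05 * 2 * 3.14159 / 60
omega = 1263.2344 / 60 = 21.0539 rad/s

21.0539 rad/s


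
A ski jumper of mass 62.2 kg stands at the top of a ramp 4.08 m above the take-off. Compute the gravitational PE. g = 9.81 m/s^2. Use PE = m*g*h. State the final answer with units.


PE = m * g * h
PE = 62.2 * 9.81 * 4.08
PE = 610.182 * 4.08 = 2489.5426 J

2489.5426 J


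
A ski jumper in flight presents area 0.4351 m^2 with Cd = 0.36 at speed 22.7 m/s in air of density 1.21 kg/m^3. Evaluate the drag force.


Fd = 0.5 * Cd * rho * A * v^2
Fd = 0.5 * 0.36 * 1.21 * 0.4351 * 22.7^2
v^2 = 515.29
Fd = 0.5 * 0.36 * 1.21 * 0.4351 * 515.29 = 48.8313 N

48.8313 N


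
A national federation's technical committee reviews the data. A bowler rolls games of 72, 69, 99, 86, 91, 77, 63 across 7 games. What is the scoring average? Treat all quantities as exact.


Average = sum / n
Sum = 557
Average = 557 / 7 = 79.5714

79.5714


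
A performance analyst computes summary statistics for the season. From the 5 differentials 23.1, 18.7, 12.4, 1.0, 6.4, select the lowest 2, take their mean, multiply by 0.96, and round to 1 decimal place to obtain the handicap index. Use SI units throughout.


All differentials: 23.1, 18.7, 12.4, 1.0, 6.4
Sorted: 1.0, 6.4, 12.4, 18.7, 23.1
Best 2: 1.0, 6.4
Average of best = 7.4 / 2 = 3.7
Raw index = 3.7 * 0.96 = 3.552
Handicap index = round(3.552, 1) = 3.6

3.6


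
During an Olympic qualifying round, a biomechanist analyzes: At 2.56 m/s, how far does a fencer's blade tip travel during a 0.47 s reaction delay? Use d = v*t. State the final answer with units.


d = v * t
d = 2.56 * 0.47
d = 1.2032 m

1.2032 m


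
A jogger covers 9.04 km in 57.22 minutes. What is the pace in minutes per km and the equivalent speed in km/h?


Pace = time / distance = 57.22 min / 9.04 km = 6.3296 min/km
Speed = distance / time_in_hours = 9.04 / 0.9537 hr
Speed = 9.4792 km/h

6.3296 min/km, 9.4792 km/h


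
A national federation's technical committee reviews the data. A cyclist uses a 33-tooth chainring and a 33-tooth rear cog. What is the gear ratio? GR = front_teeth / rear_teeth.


GR = front_teeth / rear_teeth
GR = 33 / 33
GR = 1

1


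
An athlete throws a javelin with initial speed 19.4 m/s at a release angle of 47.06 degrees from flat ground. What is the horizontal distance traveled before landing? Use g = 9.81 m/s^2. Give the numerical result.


R = v^2 * sin(2*theta) / g
Convert angle to radians: theta = 47.06 deg = 0.8214 rad
sin(2*theta) = sin(1.6427) = 0.9974
R = 19.4^2 * 0.9974 / 9.81
R = 376.36 * 0.9974 / 9.81 = 38.2658 m

38.2658 m


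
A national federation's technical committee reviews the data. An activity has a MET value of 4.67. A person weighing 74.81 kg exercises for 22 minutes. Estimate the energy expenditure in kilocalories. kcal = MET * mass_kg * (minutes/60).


kcal = MET * mass * time_hr
Convert time: 22 min = 0.3667 hr
kcal = 4.67 * 74.81 * 0.3667
kcal = 128.0997 kcal

128.0997 kcal


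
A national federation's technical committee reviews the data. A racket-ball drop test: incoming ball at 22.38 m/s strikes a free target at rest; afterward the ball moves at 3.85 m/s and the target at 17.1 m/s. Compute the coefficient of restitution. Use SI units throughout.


e = (v2_after - v1_after) / (v1_before - v2_before)
Numerator = 17.1 - 3.85 = 13.25
Denominator = 22.38 - 0 = 22.38
e = 13.25 / 22.38 = 0.592

0.592


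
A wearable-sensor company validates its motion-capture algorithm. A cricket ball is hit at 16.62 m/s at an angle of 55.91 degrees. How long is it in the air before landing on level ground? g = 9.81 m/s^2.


T = 2*v*sin(theta)/g
sin(theta) = sin(55.91 deg) = 0.8282
T = 2*16.62*0.8282 / 9.81
T = 27.528 / 9.81 = 2.8061 s

2.8061 s


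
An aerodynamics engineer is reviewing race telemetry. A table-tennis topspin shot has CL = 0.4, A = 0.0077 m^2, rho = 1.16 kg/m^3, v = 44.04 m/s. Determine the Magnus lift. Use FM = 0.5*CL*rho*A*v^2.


FM = 0.5 * CL * rho * A * v^2
FM = 0.5 * 0.4 * 1.16 * 0.0077 * 44.04^2
v^2 = 1939.5216
FM = 0.5 * 0.4 * 1.16 * 0.0077 * 1939.5216 = 3.4648 N

3.4648 N


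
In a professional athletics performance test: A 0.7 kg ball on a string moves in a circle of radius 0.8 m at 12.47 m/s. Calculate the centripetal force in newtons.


Fc = m * v^2 / r
v^2 = 12.47^2 = 155.5009
Fc = 0.7 * 155.5009 / 0.8
Fc = 108.8506 / 0.8 = 136.0633 N

136.0633 N


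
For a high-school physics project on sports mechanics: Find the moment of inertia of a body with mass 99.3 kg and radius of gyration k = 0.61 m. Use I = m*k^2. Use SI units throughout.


I = m * k^2
I = 99.3 * 0.61^2
I = 99.3 * 0.3721 = 36.9495 kg*m^2

36.9495 kg*m^2


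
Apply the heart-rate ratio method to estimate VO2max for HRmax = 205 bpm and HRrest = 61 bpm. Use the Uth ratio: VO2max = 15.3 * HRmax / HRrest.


VO2max = 15.3 * HRmax / HRrest
VO2max = 15.3 * 205 / 61
VO2max = 3136.5 / 61 = 51.418 mL/kg/min

51.418 mL/kg/min


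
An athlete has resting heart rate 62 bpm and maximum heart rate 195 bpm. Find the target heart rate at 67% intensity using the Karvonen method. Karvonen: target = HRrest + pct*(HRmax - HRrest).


Target = HRrest + pct*(HRmax - HRrest)
Heart rate reserve = HRmax - HRrest = 195 - 62 = 133 bpm
Fraction = 67% = 0.67
Target = 62 + 0.67 * 133
Target = 62 + 89.11 = 151.11 bpm

151.11 bpm


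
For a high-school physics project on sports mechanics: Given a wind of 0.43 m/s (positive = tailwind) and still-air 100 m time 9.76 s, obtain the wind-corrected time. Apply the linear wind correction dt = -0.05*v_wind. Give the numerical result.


dt = -0.05 * v_wind = -0.05 * 0.43 = -0.0215 s
t_corrected = t_still + dt = 9.76 + (-0.0215)
t_corrected = 9.7385 s

9.7385 s


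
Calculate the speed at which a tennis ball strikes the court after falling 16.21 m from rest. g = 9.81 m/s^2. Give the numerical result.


v = sqrt(2 * g * h)
v = sqrt(2 * 9.81 * 16.21)
v = sqrt(318.0402) = 17.8337 m/s

17.8337 m/s


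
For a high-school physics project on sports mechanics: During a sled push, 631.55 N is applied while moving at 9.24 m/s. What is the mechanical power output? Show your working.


P = F * v
P = 631.55 * 9.24
P = 5835.522 W

5835.522 W


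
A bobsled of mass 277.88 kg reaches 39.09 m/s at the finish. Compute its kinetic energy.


KE = 0.5 * m * v^2
KE = 0.5 * 277.88 * 39.09^2
KE = 0.5 * 277.88 * 1528.0281 = 212304.2242 J

212304.2242 J


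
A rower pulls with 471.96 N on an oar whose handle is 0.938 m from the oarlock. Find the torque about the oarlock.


tau = F * d
tau = 471.96 * 0.938
tau = 442.6985 N*m

442.6985 N*m


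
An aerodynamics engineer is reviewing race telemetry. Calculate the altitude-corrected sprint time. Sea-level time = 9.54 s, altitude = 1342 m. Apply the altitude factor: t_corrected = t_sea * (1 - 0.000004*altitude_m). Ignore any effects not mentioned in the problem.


Correction factor = 1 - 0.000004 * 1342 = 0.994632
t_corrected = t_sea * factor = 9.54 * 0.994632
t_corrected = 9.4888 s

9.4888 s


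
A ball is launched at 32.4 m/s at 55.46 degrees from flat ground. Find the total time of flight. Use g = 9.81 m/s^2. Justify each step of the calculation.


T = 2*v*sin(theta)/g
sin(theta) = sin(55.46 deg) = 0.8237
T = 2*32.4*0.8237 / 9.81
T = 53.3777 / 9.81 = 5.4412 s

5.4412 s


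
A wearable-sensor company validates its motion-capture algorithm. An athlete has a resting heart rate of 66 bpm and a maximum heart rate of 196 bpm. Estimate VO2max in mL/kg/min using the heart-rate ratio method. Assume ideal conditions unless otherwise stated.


VO2max = 15.3 * HRmax / HRrest
VO2max = 15.3 * 196 / 66
VO2max = 2998.8 / 66 = 45.4364 mL/kg/min

45.4364 mL/kg/min


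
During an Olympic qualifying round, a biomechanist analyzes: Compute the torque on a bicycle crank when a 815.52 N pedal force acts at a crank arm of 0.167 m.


tau = F * d
tau = 815.52 * 0.167
tau = 136.1918 N*m

136.1918 N*m


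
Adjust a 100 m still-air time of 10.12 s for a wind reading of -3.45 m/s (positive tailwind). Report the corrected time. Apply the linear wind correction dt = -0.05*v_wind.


dt = -0.05 * v_wind = -0.05 * -3.45 = 0.1725 s
t_corrected = t_still + dt = 10.12 + (0.1725)
t_corrected = 10.2925 s

10.2925 s


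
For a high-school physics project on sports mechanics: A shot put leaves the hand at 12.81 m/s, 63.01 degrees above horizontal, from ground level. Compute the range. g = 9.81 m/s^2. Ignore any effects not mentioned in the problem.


R = v^2 * sin(2*theta) / g
Convert angle to radians: theta = 63.01 deg = 1.0997 rad
sin(2*theta) = sin(2.1995) = 0.8088
R = 12.81^2 * 0.8088 / 9.81
R = 164.0961 * 0.8088 / 9.81 = 13.5293 m

13.5293 m


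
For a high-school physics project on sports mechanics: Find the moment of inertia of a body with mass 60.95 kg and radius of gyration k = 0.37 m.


I = m * k^2
I = 60.95 * 0.37^2
I = 60.95 * 0.1369 = 8.3441 kg*m^2

8.3441 kg*m^2


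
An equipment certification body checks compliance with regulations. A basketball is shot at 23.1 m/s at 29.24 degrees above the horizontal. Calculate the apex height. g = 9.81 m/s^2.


H = (v*sin(theta))^2 / (2*g)
vy = v*sin(theta) = 23.1 * sin(29.24 deg) = 11.2836 m/s
H = vy^2 / (2*g) = 127.3204 / (2*9.81)
H = 127.3204 / 19.62 = 6.4893 m

6.4893 m


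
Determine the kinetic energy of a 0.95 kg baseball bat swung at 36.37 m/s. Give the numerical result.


KE = 0.5 * m * v^2
KE = 0.5 * 0.95 * 36.37^2
KE = 0.5 * 0.95 * 1322.7769 = 628.319 J

628.319 J


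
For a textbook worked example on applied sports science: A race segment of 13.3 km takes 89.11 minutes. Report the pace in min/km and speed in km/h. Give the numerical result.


Pace = time / distance = 89.11 min / 13.3 km = 6.7 min/km
Speed = distance / time_in_hours = 13.3 / 1.4852 hr
Speed = 8.9552 km/h

6.7 min/km, 8.9552 km/h


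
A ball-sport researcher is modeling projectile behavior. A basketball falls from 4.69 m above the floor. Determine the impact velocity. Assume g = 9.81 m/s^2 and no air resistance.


v = sqrt(2 * g * h)
v = sqrt(2 * 9.81 * 4.69)
v = sqrt(92.0178) = 9.5926 m/s

9.5926 m/s


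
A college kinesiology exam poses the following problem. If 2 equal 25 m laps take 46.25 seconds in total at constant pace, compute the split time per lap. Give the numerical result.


Split time = total_time / n_laps = 46.25 / 2
Split time = 23.125 s per lap

23.125 s


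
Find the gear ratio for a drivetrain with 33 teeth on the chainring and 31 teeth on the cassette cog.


GR = front_teeth / rear_teeth
GR = 33 / 31
GR = 1.0645

1.0645


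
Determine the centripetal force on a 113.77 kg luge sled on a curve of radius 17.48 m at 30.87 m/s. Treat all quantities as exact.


Fc = m * v^2 / r
v^2 = 30.87^2 = 952.9569
Fc = 113.77 * 952.9569 / 17.48
Fc = 108417.9065 / 17.48 = 6202.3974 N

6202.3974 N


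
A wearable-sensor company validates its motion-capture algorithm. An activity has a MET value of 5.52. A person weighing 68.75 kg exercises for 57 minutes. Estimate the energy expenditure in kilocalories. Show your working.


kcal = MET * mass * time_hr
Convert time: 57 min = 0.95 hr
kcal = 5.52 * 68.75 * 0.95
kcal = 360.525 kcal

360.525 kcal


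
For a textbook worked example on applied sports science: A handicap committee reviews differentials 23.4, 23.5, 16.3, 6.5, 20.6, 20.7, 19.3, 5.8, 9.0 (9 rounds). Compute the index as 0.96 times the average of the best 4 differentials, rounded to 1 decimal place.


All differentials: 23.4, 23.5, 16.3, 6.5, 20.6, 20.7, 19.3, 5.8, 9.0
Sorted: 5.8, 6.5, 9.0, 16.3, 19.3, 20.6, 20.7, 23.4, 23.5
Best 4: 5.8, 6.5, 9.0, 16.3
Average of best = 37.6 / 4 = 9.4
Raw index = 9.4 * 0.96 = 9.024
Handicap index = round(9.024, 1) = 9.0

9.0


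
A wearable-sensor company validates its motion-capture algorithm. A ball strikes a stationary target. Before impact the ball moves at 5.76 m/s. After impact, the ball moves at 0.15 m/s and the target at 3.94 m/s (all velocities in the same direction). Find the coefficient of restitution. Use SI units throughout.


e = (v2_after - v1_after) / (v1_before - v2_before)
Numerator = 3.94 - 0.15 = 3.79
Denominator = 5.76 - 0 = 5.76
e = 3.79 / 5.76 = 0.658

0.658


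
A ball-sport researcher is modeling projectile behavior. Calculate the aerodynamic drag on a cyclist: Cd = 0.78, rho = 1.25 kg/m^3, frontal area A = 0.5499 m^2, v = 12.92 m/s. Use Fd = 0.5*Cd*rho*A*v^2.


Fd = 0.5 * Cd * rho * A * v^2
Fd = 0.5 * 0.78 * 1.25 * 0.5499 * 12.92^2
v^2 = 166.9264
Fd = 0.5 * 0.78 * 1.25 * 0.5499 * 166.9264 = 44.749 N

44.749 N


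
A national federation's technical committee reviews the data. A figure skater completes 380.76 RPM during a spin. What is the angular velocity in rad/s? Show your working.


omega = RPM * 2 * pi / 60
omega = 380.76 * 2 * 3.14159 / 60
omega = 2392.3856 / 60 = 39.8731 rad/s

39.8731 rad/s


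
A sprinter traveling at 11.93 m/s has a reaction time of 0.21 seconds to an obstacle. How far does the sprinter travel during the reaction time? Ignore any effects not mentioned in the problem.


d = v * t
d = 11.93 * 0.21
d = 2.5053 m

2.5053 m


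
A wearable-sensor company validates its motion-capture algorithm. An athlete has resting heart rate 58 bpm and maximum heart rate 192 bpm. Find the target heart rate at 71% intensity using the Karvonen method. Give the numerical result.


Target = HRrest + pct*(HRmax - HRrest)
Heart rate reserve = HRmax - HRrest = 192 - 58 = 134 bpm
Fraction = 71% = 0.71
Target = 58 + 0.71 * 134
Target = 58 + 95.14 = 153.14 bpm

153.14 bpm


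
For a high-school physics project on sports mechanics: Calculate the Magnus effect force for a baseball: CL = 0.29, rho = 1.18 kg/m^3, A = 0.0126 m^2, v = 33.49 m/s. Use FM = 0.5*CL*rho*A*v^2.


FM = 0.5 * CL * rho * A * v^2
FM = 0.5 * 0.29 * 1.18 * 0.0126 * 33.49^2
v^2 = 1121.5801
FM = 0.5 * 0.29 * 1.18 * 0.0126 * 1121.5801 = 2.418 N

2.418 N


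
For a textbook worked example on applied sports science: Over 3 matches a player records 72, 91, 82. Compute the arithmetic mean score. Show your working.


Average = sum / n
Sum = 245
Average = 245 / 3 = 81.6667

81.6667


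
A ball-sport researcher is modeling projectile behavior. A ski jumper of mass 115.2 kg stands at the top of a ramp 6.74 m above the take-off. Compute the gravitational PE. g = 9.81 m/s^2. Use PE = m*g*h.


PE = m * g * h
PE = 115.2 * 9.81 * 6.74
PE = 1130.112 * 6.74 = 7616.9549 J

7616.9549 J


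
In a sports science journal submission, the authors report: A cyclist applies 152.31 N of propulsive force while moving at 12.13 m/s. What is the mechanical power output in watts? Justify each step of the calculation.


P = F * v
P = 152.31 * 12.13
P = 1847.5203 W

1847.5203 W


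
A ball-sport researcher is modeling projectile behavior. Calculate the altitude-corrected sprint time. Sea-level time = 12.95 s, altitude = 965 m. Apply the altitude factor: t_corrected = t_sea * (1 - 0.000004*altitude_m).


Correction factor = 1 - 0.000004 * 965 = 0.99614
t_corrected = t_sea * factor = 12.95 * 0.99614
t_corrected = 12.9 s

12.9 s


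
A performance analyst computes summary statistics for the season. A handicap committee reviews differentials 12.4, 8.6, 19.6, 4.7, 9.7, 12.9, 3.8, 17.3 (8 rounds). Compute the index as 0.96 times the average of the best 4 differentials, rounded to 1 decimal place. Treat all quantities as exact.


All differentials: 12.4, 8.6, 19.6, 4.7, 9.7, 12.9, 3.8, 17.3
Sorted: 3.8, 4.7, 8.6, 9.7, 12.4, 12.9, 17.3, 19.6
Best 4: 3.8, 4.7, 8.6, 9.7
Average of best = 26.8 / 4 = 6.7
Raw index = 6.7 * 0.96 = 6.432
Handicap index = round(6.432, 1) = 6.4

6.4


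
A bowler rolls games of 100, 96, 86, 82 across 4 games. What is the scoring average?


Average = sum / n
Sum = 364
Average = 364 / 4 = 91

91


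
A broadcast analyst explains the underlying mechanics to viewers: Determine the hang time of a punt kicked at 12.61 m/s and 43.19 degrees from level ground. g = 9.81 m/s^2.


T = 2*v*sin(theta)/g
sin(theta) = sin(43.19 deg) = 0.6844
T = 2*12.61*0.6844 / 9.81
T = 17.2611 / 9.81 = 1.7595 s

1.7595 s


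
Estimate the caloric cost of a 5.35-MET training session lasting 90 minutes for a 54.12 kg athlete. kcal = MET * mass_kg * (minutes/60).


kcal = MET * mass * time_hr
Convert time: 90 min = 1.5 hr
kcal = 5.35 * 54.12 * 1.5
kcal = 434.313 kcal

434.313 kcal


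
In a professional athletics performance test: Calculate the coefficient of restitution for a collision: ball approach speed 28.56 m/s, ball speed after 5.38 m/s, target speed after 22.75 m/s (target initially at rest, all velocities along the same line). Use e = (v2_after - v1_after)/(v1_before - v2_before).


e = (v2_after - v1_after) / (v1_before - v2_before)
Numerator = 22.75 - 5.38 = 17.37
Denominator = 28.56 - 0 = 28.56
e = 17.37 / 28.56 = 0.6082

0.6082


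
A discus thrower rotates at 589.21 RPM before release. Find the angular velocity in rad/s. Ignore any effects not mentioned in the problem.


omega = RPM * 2 * pi / 60
omega = 589.21 * 2 * 3.14159 / 60
omega = 3702.1156 / 60 = 61.7019 rad/s

61.7019 rad/s


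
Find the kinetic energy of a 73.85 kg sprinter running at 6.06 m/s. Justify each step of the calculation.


KE = 0.5 * m * v^2
KE = 0.5 * 73.85 * 6.06^2
KE = 0.5 * 73.85 * 36.7236 = 1356.0189 J

1356.0189 J


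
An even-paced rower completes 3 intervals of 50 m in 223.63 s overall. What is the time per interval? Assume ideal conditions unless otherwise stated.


Split time = total_time / n_laps = 223.63 / 3
Split time = 74.5433 s per lap

74.5433 s


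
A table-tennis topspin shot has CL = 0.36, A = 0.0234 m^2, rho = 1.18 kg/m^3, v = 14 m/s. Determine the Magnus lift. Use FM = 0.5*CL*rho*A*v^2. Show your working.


FM = 0.5 * CL * rho * A * v^2
FM = 0.5 * 0.36 * 1.18 * 0.0234 * 14^2
v^2 = 196
FM = 0.5 * 0.36 * 1.18 * 0.0234 * 196 = 0.9742 N

0.9742 N


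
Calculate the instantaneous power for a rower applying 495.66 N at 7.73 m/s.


P = F * v
P = 495.66 * 7.73
P = 3831.4518 W

3831.4518 W


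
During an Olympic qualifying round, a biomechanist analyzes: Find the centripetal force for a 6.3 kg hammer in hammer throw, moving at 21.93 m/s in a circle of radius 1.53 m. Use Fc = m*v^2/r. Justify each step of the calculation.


Fc = m * v^2 / r
v^2 = 21.93^2 = 480.9249
Fc = 6.3 * 480.9249 / 1.53
Fc = 3029.8269 / 1.53 = 1980.279 N

1980.279 N


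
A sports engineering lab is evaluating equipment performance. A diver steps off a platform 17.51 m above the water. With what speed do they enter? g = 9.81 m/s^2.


v = sqrt(2 * g * h)
v = sqrt(2 * 9.81 * 17.51)
v = sqrt(343.5462) = 18.535 m/s

18.535 m/s


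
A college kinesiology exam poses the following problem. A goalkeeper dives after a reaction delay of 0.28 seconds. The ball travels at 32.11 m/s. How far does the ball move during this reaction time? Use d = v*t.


d = v * t
d = 32.11 * 0.28
d = 8.9908 m

8.9908 m


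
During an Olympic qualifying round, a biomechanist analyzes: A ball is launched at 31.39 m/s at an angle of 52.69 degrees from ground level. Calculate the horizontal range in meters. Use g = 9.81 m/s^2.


R = v^2 * sin(2*theta) / g
Convert angle to radians: theta = 52.69 deg = 0.9196 rad
sin(2*theta) = sin(1.8392) = 0.9642
R = 31.39^2 * 0.9642 / 9.81
R = 985.3321 * 0.9642 / 9.81 = 96.8446 m

96.8446 m


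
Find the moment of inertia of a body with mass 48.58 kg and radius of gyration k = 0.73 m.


I = m * k^2
I = 48.58 * 0.73^2
I = 48.58 * 0.5329 = 25.8883 kg*m^2

25.8883 kg*m^2


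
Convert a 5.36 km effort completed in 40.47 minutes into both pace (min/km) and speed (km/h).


Pace = time / distance = 40.47 min / 5.36 km = 7.5504 min/km
Speed = distance / time_in_hours = 5.36 / 0.6745 hr
Speed = 7.9466 km/h

7.5504 min/km, 7.9466 km/h


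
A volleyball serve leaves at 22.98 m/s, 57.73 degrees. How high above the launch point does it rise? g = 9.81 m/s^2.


H = (v*sin(theta))^2 / (2*g)
vy = v*sin(theta) = 22.98 * sin(57.73 deg) = 19.4305 m/s
H = vy^2 / (2*g) = 377.546 / (2*9.81)
H = 377.546 / 19.62 = 19.2429 m

19.2429 m


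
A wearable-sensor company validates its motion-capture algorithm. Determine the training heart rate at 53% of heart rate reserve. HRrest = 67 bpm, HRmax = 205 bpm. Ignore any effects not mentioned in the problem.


Target = HRrest + pct*(HRmax - HRrest)
Heart rate reserve = HRmax - HRrest = 205 - 67 = 138 bpm
Fraction = 53% = 0.53
Target = 67 + 0.53 * 138
Target = 67 + 73.14 = 140.14 bpm

140.14 bpm


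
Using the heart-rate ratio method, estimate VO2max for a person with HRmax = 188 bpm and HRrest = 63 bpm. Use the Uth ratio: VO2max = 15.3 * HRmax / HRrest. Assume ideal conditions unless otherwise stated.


VO2max = 15.3 * HRmax / HRrest
VO2max = 15.3 * 188 / 63
VO2max = 2876.4 / 63 = 45.6571 mL/kg/min

45.6571 mL/kg/min


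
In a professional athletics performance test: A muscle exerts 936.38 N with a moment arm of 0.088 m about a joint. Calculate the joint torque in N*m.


tau = F * d
tau = 936.38 * 0.088
tau = 82.4014 N*m

82.4014 N*m


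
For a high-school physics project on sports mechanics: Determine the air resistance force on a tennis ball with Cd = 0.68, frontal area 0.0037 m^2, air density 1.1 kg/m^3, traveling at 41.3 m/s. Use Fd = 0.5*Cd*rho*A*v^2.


Fd = 0.5 * Cd * rho * A * v^2
Fd = 0.5 * 0.68 * 1.1 * 0.0037 * 41.3^2
v^2 = 1705.69
Fd = 0.5 * 0.68 * 1.1 * 0.0037 * 1705.69 = 2.3603 N

2.3603 N


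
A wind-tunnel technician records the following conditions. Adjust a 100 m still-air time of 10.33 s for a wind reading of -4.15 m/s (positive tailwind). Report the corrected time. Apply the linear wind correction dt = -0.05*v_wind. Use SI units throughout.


dt = -0.05 * v_wind = -0.05 * -4.15 = 0.2075 s
t_corrected = t_still + dt = 10.33 + (0.2075)
t_corrected = 10.5375 s

10.5375 s


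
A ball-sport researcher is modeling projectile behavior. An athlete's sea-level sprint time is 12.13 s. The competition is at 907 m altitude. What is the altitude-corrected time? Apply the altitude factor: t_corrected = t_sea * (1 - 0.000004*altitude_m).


Correction factor = 1 - 0.000004 * 907 = 0.996372
t_corrected = t_sea * factor = 12.13 * 0.996372
t_corrected = 12.086 s

12.086 s


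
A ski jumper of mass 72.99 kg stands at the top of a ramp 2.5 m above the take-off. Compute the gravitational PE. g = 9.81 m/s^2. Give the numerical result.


PE = m * g * h
PE = 72.99 * 9.81 * 2.5
PE = 716.0319 * 2.5 = 1790.0797 J

1790.0797 J


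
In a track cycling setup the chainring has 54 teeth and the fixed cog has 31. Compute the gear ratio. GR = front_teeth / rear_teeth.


GR = front_teeth / rear_teeth
GR = 54 / 31
GR = 1.7419

1.7419


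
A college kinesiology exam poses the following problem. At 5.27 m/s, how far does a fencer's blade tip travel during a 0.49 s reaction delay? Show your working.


d = v * t
d = 5.27 * 0.49
d = 2.5823 m

2.5823 m


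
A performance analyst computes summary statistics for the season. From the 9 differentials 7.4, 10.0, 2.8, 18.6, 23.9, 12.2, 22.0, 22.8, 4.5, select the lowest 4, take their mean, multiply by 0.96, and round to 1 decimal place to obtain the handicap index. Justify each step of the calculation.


All differentials: 7.4, 10.0, 2.8, 18.6, 23.9, 12.2, 22.0, 22.8, 4.5
Sorted: 2.8, 4.5, 7.4, 10.0, 12.2, 18.6, 22.0, 22.8, 23.9
Best 4: 2.8, 4.5, 7.4, 10.0
Average of best = 24.7 / 4 = 6.175
Raw index = 6.175 * 0.96 = 5.928
Handicap index = round(5.928, 1) = 5.9

5.9


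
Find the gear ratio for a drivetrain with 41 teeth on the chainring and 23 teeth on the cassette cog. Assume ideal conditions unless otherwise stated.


GR = front_teeth / rear_teeth
GR = 41 / 23
GR = 1.7826

1.7826


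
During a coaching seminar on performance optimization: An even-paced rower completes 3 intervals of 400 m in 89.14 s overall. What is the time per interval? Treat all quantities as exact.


Split time = total_time / n_laps = 89.14 / 3
Split time = 29.7133 s per lap

29.7133 s


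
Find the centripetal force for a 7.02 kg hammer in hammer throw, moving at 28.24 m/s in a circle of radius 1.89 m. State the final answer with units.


Fc = m * v^2 / r
v^2 = 28.24^2 = 797.4976
Fc = 7.02 * 797.4976 / 1.89
Fc = 5598.4332 / 1.89 = 2962.1339 N

2962.1339 N


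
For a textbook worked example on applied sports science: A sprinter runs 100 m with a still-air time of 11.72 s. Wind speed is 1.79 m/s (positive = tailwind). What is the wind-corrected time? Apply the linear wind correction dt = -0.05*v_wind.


dt = -0.05 * v_wind = -0.05 * 1.79 = -0.0895 s
t_corrected = t_still + dt = 11.72 + (-0.0895)
t_corrected = 11.6305 s

11.6305 s


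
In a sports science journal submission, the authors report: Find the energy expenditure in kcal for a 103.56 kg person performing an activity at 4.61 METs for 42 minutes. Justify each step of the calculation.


kcal = MET * mass * time_hr
Convert time: 42 min = 0.7 hr
kcal = 4.61 * 103.56 * 0.7
kcal = 334.1881 kcal

334.1881 kcal


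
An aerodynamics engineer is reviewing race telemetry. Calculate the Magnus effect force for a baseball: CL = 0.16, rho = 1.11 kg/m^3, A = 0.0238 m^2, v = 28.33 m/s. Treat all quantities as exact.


FM = 0.5 * CL * rho * A * v^2
FM = 0.5 * 0.16 * 1.11 * 0.0238 * 28.33^2
v^2 = 802.5889
FM = 0.5 * 0.16 * 1.11 * 0.0238 * 802.5889 = 1.6962 N

1.6962 N


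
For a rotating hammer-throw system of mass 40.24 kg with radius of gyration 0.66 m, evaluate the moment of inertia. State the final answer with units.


I = m * k^2
I = 40.24 * 0.66^2
I = 40.24 * 0.4356 = 17.5285 kg*m^2

17.5285 kg*m^2


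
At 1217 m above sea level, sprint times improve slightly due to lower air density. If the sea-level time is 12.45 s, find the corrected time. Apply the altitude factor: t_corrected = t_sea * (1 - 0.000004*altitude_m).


Correction factor = 1 - 0.000004 * 1217 = 0.995132
t_corrected = t_sea * factor = 12.45 * 0.995132
t_corrected = 12.3894 s

12.3894 s


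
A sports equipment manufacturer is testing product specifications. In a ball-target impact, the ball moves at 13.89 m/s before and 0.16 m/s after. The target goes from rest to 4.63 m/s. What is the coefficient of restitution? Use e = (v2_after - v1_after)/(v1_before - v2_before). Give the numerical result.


e = (v2_after - v1_after) / (v1_before - v2_before)
Numerator = 4.63 - 0.16 = 4.47
Denominator = 13.89 - 0 = 13.89
e = 4.47 / 13.89 = 0.3218

0.3218


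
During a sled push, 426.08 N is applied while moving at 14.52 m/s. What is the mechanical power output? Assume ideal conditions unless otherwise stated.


P = F * v
P = 426.08 * 14.52
P = 6186.6816 W

6186.6816 W


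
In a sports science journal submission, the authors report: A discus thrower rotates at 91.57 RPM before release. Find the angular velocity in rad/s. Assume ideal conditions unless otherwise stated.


omega = RPM * 2 * pi / 60
omega = 91.57 * 2 * 3.14159 / 60
omega = 575.3513 / 60 = 9.5892 rad/s

9.5892 rad/s


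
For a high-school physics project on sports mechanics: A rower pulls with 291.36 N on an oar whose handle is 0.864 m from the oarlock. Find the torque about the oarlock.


tau = F * d
tau = 291.36 * 0.864
tau = 251.735 N*m

251.735 N*m


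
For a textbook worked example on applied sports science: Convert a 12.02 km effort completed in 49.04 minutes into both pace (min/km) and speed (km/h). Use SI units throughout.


Pace = time / distance = 49.04 min / 12.02 km = 4.0799 min/km
Speed = distance / time_in_hours = 12.02 / 0.8173 hr
Speed = 14.7064 km/h

4.0799 min/km, 14.7064 km/h


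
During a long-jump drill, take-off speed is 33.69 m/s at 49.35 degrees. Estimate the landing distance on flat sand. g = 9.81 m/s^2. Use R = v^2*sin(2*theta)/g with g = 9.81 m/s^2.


R = v^2 * sin(2*theta) / g
Convert angle to radians: theta = 49.35 deg = 0.8613 rad
sin(2*theta) = sin(1.7226) = 0.9885
R = 33.69^2 * 0.9885 / 9.81
R = 1135.0161 * 0.9885 / 9.81 = 114.3687 m

114.3687 m


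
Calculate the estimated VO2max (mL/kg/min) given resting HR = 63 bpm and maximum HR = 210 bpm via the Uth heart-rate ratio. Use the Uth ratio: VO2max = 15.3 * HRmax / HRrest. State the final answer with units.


VO2max = 15.3 * HRmax / HRrest
VO2max = 15.3 * 210 / 63
VO2max = 3213 / 63 = 51 mL/kg/min

51 mL/kg/min


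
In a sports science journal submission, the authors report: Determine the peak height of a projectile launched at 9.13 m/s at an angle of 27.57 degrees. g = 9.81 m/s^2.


H = (v*sin(theta))^2 / (2*g)
vy = v*sin(theta) = 9.13 * sin(27.57 deg) = 4.2257 m/s
H = vy^2 / (2*g) = 17.8562 / (2*9.81)
H = 17.8562 / 19.62 = 0.9101 m

0.9101 m


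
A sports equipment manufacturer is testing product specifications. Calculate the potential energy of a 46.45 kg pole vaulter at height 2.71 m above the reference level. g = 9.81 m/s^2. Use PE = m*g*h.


PE = m * g * h
PE = 46.45 * 9.81 * 2.71
PE = 455.6745 * 2.71 = 1234.8779 J

1234.8779 J


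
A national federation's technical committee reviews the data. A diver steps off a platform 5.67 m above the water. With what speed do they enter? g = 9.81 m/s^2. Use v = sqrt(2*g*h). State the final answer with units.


v = sqrt(2 * g * h)
v = sqrt(2 * 9.81 * 5.67)
v = sqrt(111.2454) = 10.5473 m/s

10.5473 m/s


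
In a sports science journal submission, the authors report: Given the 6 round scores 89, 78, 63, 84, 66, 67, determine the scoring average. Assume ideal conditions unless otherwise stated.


Average = sum / n
Sum = 447
Average = 447 / 6 = 74.5

74.5


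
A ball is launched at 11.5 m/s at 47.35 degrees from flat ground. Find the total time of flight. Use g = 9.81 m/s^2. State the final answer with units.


T = 2*v*sin(theta)/g
sin(theta) = sin(47.35 deg) = 0.7355
T = 2*11.5*0.7355 / 9.81
T = 16.9166 / 9.81 = 1.7244 s

1.7244 s


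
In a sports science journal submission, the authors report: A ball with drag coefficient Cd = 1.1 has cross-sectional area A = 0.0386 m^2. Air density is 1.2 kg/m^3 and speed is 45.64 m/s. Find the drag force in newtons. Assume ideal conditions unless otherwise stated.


Fd = 0.5 * Cd * rho * A * v^2
Fd = 0.5 * 1.1 * 1.2 * 0.0386 * 45.64^2
v^2 = 2083.0096
Fd = 0.5 * 1.1 * 1.2 * 0.0386 * 2083.0096 = 53.0668 N

53.0668 N


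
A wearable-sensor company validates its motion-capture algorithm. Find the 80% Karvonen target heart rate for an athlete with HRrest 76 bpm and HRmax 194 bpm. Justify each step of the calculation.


Target = HRrest + pct*(HRmax - HRrest)
Heart rate reserve = HRmax - HRrest = 194 - 76 = 118 bpm
Fraction = 80% = 0.8
Target = 76 + 0.8 * 118
Target = 76 + 94.4 = 170.4 bpm

170.4 bpm


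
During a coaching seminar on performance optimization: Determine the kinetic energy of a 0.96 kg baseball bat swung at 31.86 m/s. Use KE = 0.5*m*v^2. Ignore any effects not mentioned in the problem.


KE = 0.5 * m * v^2
KE = 0.5 * 0.96 * 31.86^2
KE = 0.5 * 0.96 * 1015.0596 = 487.2286 J

487.2286 J


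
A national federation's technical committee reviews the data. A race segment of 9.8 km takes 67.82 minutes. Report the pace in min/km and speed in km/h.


Pace = time / distance = 67.82 min / 9.8 km = 6.9204 min/km
Speed = distance / time_in_hours = 9.8 / 1.1303 hr
Speed = 8.67 km/h

6.9204 min/km, 8.67 km/h


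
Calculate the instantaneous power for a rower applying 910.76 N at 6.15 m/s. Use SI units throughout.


P = F * v
P = 910.76 * 6.15
P = 5601.174 W

5601.174 W


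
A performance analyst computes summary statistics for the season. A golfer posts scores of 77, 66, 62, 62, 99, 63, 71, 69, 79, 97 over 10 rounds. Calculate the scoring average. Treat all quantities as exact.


Average = sum / n
Sum = 745
Average = 745 / 10 = 74.5

74.5


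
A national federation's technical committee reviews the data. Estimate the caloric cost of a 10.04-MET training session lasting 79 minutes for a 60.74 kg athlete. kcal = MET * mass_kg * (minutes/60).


kcal = MET * mass * time_hr
Convert time: 79 min = 1.3167 hr
kcal = 10.04 * 60.74 * 1.3167
kcal = 802.9423 kcal

802.9423 kcal


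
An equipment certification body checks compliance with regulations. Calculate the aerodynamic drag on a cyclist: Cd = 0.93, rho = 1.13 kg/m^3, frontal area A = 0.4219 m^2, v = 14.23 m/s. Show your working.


Fd = 0.5 * Cd * rho * A * v^2
Fd = 0.5 * 0.93 * 1.13 * 0.4219 * 14.23^2
v^2 = 202.4929
Fd = 0.5 * 0.93 * 1.13 * 0.4219 * 202.4929 = 44.8901 N

44.8901 N


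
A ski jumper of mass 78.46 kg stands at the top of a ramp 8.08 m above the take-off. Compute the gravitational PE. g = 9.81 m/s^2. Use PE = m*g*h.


PE = m * g * h
PE = 78.46 * 9.81 * 8.08
PE = 769.6926 * 8.08 = 6219.1162 J

6219.1162 J


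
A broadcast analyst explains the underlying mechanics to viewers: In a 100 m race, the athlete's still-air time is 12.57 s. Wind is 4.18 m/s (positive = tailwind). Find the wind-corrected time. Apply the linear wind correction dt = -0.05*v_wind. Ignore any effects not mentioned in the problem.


dt = -0.05 * v_wind = -0.05 * 4.18 = -0.209 s
t_corrected = t_still + dt = 12.57 + (-0.209)
t_corrected = 12.361 s

12.361 s


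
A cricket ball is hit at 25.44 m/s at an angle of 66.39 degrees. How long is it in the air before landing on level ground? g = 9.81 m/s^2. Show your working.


T = 2*v*sin(theta)/g
sin(theta) = sin(66.39 deg) = 0.9163
T = 2*25.44*0.9163 / 9.81
T = 46.621 / 9.81 = 4.7524 s

4.7524 s


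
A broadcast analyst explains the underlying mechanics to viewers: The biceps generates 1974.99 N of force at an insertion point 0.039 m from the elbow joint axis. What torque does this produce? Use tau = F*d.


tau = F * d
tau = 1974.99 * 0.039
tau = 77.0246 N*m

77.0246 N*m


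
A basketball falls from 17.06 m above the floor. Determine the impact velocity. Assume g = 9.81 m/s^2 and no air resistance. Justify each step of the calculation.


v = sqrt(2 * g * h)
v = sqrt(2 * 9.81 * 17.06)
v = sqrt(334.7172) = 18.2953 m/s

18.2953 m/s


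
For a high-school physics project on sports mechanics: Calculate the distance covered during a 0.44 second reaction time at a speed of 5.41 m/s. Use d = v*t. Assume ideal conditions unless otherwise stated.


d = v * t
d = 5.41 * 0.44
d = 2.3804 m

2.3804 m


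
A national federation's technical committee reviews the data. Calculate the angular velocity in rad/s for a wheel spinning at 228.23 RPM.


omega = RPM * 2 * pi / 60
omega = 228.23 * 2 * 3.14159 / 60
omega = 1434.0114 / 60 = 23.9002 rad/s

23.9002 rad/s
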